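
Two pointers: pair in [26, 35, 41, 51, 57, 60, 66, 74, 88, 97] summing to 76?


lo=0(26)+hi=9(97)=123
lo=0(26)+hi=8(88)=114
lo=0(26)+hi=7(74)=100
lo=0(26)+hi=6(66)=92
lo=0(26)+hi=5(60)=86
lo=0(26)+hi=4(57)=83
lo=0(26)+hi=3(51)=77
lo=0(26)+hi=2(41)=67
lo=1(35)+hi=2(41)=76

Yes: 35+41=76


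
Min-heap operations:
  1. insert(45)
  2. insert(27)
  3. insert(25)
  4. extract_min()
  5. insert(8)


insert(45) -> [45]
insert(27) -> [27, 45]
insert(25) -> [25, 45, 27]
extract_min()->25, [27, 45]
insert(8) -> [8, 45, 27]

Final heap: [8, 45, 27]


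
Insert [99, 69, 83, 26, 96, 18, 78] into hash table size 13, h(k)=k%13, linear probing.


Insert 99: h=8 -> slot 8
Insert 69: h=4 -> slot 4
Insert 83: h=5 -> slot 5
Insert 26: h=0 -> slot 0
Insert 96: h=5, 1 probes -> slot 6
Insert 18: h=5, 2 probes -> slot 7
Insert 78: h=0, 1 probes -> slot 1

Table: [26, 78, None, None, 69, 83, 96, 18, 99, None, None, None, None]


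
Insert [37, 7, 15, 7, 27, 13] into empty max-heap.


Insert 37: [37]
Insert 7: [37, 7]
Insert 15: [37, 7, 15]
Insert 7: [37, 7, 15, 7]
Insert 27: [37, 27, 15, 7, 7]
Insert 13: [37, 27, 15, 7, 7, 13]

Final heap: [37, 27, 15, 7, 7, 13]


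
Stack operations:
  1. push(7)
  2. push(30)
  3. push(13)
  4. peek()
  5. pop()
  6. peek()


push(7) -> [7]
push(30) -> [7, 30]
push(13) -> [7, 30, 13]
peek()->13
pop()->13, [7, 30]
peek()->30

Final stack: [7, 30]


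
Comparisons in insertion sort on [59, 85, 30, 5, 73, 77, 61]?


Algorithm: insertion sort
Input: [59, 85, 30, 5, 73, 77, 61]
Sorted: [5, 30, 59, 61, 73, 77, 85]

14


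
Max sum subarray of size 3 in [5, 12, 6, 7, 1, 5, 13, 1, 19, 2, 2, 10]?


[0:3]: 23
[1:4]: 25
[2:5]: 14
[3:6]: 13
[4:7]: 19
[5:8]: 19
[6:9]: 33
[7:10]: 22
[8:11]: 23
[9:12]: 14

Max: 33 at [6:9]


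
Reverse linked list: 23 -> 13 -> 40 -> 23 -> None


Step 1: curr=23, set curr.next=prev(None) | reversed so far: 23
Step 2: curr=13, set curr.next=prev(23) | reversed so far: 13 -> 23
Step 3: curr=40, set curr.next=prev(13) | reversed so far: 40 -> 13 -> 23
Step 4: curr=23, set curr.next=prev(40) | reversed so far: 23 -> 40 -> 13 -> 23

23 -> 40 -> 13 -> 23 -> None


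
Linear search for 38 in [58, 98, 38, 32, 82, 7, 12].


i=0: 58!=38
i=1: 98!=38
i=2: 38==38 found!

Found at 2, 3 comps


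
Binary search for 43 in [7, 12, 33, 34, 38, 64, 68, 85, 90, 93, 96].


Step 1: lo=0, hi=10, mid=5, val=64
Step 2: lo=0, hi=4, mid=2, val=33
Step 3: lo=3, hi=4, mid=3, val=34
Step 4: lo=4, hi=4, mid=4, val=38

Not found


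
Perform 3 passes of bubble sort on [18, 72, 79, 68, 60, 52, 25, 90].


Initial: [18, 72, 79, 68, 60, 52, 25, 90]
Pass 1: [18, 72, 68, 60, 52, 25, 79, 90] (4 swaps)
Pass 2: [18, 68, 60, 52, 25, 72, 79, 90] (4 swaps)
Pass 3: [18, 60, 52, 25, 68, 72, 79, 90] (3 swaps)

After 3 passes: [18, 60, 52, 25, 68, 72, 79, 90]


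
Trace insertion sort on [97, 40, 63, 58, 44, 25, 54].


Initial: [97, 40, 63, 58, 44, 25, 54]
Insert 40: [40, 97, 63, 58, 44, 25, 54]
Insert 63: [40, 63, 97, 58, 44, 25, 54]
Insert 58: [40, 58, 63, 97, 44, 25, 54]
Insert 44: [40, 44, 58, 63, 97, 25, 54]
Insert 25: [25, 40, 44, 58, 63, 97, 54]
Insert 54: [25, 40, 44, 54, 58, 63, 97]

Sorted: [25, 40, 44, 54, 58, 63, 97]


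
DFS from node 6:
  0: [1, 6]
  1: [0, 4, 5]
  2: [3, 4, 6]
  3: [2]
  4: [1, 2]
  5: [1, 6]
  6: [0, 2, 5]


Visit 6, push [5, 2, 0]
Visit 0, push [1]
Visit 1, push [5, 4]
Visit 4, push [2]
Visit 2, push [3]
Visit 3, push []
Visit 5, push []

DFS order: [6, 0, 1, 4, 2, 3, 5]


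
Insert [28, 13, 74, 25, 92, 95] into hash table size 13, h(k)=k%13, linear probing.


Insert 28: h=2 -> slot 2
Insert 13: h=0 -> slot 0
Insert 74: h=9 -> slot 9
Insert 25: h=12 -> slot 12
Insert 92: h=1 -> slot 1
Insert 95: h=4 -> slot 4

Table: [13, 92, 28, None, 95, None, None, None, None, 74, None, None, 25]


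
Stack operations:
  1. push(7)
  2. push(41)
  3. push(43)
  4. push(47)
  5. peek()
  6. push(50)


push(7) -> [7]
push(41) -> [7, 41]
push(43) -> [7, 41, 43]
push(47) -> [7, 41, 43, 47]
peek()->47
push(50) -> [7, 41, 43, 47, 50]

Final stack: [7, 41, 43, 47, 50]


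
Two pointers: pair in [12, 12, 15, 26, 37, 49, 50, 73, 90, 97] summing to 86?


lo=0(12)+hi=9(97)=109
lo=0(12)+hi=8(90)=102
lo=0(12)+hi=7(73)=85
lo=1(12)+hi=7(73)=85
lo=2(15)+hi=7(73)=88
lo=2(15)+hi=6(50)=65
lo=3(26)+hi=6(50)=76
lo=4(37)+hi=6(50)=87
lo=4(37)+hi=5(49)=86

Yes: 37+49=86


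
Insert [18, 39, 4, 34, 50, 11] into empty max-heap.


Insert 18: [18]
Insert 39: [39, 18]
Insert 4: [39, 18, 4]
Insert 34: [39, 34, 4, 18]
Insert 50: [50, 39, 4, 18, 34]
Insert 11: [50, 39, 11, 18, 34, 4]

Final heap: [50, 39, 11, 18, 34, 4]


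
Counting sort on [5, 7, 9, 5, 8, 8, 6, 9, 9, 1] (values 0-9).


Input: [5, 7, 9, 5, 8, 8, 6, 9, 9, 1]
Counts: [0, 1, 0, 0, 0, 2, 1, 1, 2, 3]

Sorted: [1, 5, 5, 6, 7, 8, 8, 9, 9, 9]


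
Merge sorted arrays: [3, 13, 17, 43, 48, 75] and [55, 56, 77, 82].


Take 3 from A
Take 13 from A
Take 17 from A
Take 43 from A
Take 48 from A
Take 55 from B
Take 56 from B
Take 75 from A

Merged: [3, 13, 17, 43, 48, 55, 56, 75, 77, 82]


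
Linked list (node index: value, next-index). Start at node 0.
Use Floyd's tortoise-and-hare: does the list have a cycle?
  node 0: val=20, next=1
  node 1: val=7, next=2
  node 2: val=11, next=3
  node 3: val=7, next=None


Floyd's tortoise (slow, +1) and hare (fast, +2):
  init: slow=0, fast=0
  step 1: slow=1, fast=2
  step 2: fast 2->3->None, no cycle

Cycle: no


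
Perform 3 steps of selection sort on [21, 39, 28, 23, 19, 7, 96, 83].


Initial: [21, 39, 28, 23, 19, 7, 96, 83]
Step 1: min=7 at 5
  Swap: [7, 39, 28, 23, 19, 21, 96, 83]
Step 2: min=19 at 4
  Swap: [7, 19, 28, 23, 39, 21, 96, 83]
Step 3: min=21 at 5
  Swap: [7, 19, 21, 23, 39, 28, 96, 83]

After 3 steps: [7, 19, 21, 23, 39, 28, 96, 83]


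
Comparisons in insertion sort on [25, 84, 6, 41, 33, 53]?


Algorithm: insertion sort
Input: [25, 84, 6, 41, 33, 53]
Sorted: [6, 25, 33, 41, 53, 84]

10


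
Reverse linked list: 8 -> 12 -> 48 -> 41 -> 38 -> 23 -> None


Step 1: curr=8, set curr.next=prev(None) | reversed so far: 8
Step 2: curr=12, set curr.next=prev(8) | reversed so far: 12 -> 8
Step 3: curr=48, set curr.next=prev(12) | reversed so far: 48 -> 12 -> 8
Step 4: curr=41, set curr.next=prev(48) | reversed so far: 41 -> 48 -> 12 -> 8
Step 5: curr=38, set curr.next=prev(41) | reversed so far: 38 -> 41 -> 48 -> 12 -> 8
Step 6: curr=23, set curr.next=prev(38) | reversed so far: 23 -> 38 -> 41 -> 48 -> 12 -> 8

23 -> 38 -> 41 -> 48 -> 12 -> 8 -> None


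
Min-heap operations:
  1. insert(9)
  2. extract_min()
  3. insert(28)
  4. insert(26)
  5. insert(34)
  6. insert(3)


insert(9) -> [9]
extract_min()->9, []
insert(28) -> [28]
insert(26) -> [26, 28]
insert(34) -> [26, 28, 34]
insert(3) -> [3, 26, 34, 28]

Final heap: [3, 26, 34, 28]


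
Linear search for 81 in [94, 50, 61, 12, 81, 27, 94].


i=0: 94!=81
i=1: 50!=81
i=2: 61!=81
i=3: 12!=81
i=4: 81==81 found!

Found at 4, 5 comps


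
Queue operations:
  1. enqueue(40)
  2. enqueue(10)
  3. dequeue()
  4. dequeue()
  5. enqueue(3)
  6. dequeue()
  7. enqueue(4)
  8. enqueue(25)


enqueue(40) -> [40]
enqueue(10) -> [40, 10]
dequeue()->40, [10]
dequeue()->10, []
enqueue(3) -> [3]
dequeue()->3, []
enqueue(4) -> [4]
enqueue(25) -> [4, 25]

Final queue: [4, 25]


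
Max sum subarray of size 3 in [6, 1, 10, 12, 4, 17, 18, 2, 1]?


[0:3]: 17
[1:4]: 23
[2:5]: 26
[3:6]: 33
[4:7]: 39
[5:8]: 37
[6:9]: 21

Max: 39 at [4:7]


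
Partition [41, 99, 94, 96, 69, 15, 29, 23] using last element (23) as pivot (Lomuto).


Pivot: 23
  15 <= 23: swap -> [15, 99, 94, 96, 69, 41, 29, 23]
Place pivot at 1: [15, 23, 94, 96, 69, 41, 29, 99]

Partitioned: [15, 23, 94, 96, 69, 41, 29, 99]


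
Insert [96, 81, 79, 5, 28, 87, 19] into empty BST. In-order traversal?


Insert 96: root
Insert 81: L from 96
Insert 79: L from 96 -> L from 81
Insert 5: L from 96 -> L from 81 -> L from 79
Insert 28: L from 96 -> L from 81 -> L from 79 -> R from 5
Insert 87: L from 96 -> R from 81
Insert 19: L from 96 -> L from 81 -> L from 79 -> R from 5 -> L from 28

In-order: [5, 19, 28, 79, 81, 87, 96]


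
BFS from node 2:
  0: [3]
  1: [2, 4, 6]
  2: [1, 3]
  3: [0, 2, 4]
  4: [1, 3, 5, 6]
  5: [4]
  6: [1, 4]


Visit 2, enqueue [1, 3]
Visit 1, enqueue [4, 6]
Visit 3, enqueue [0]
Visit 4, enqueue [5]
Visit 6, enqueue []
Visit 0, enqueue []
Visit 5, enqueue []

BFS order: [2, 1, 3, 4, 6, 0, 5]


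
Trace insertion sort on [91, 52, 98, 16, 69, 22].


Initial: [91, 52, 98, 16, 69, 22]
Insert 52: [52, 91, 98, 16, 69, 22]
Insert 98: [52, 91, 98, 16, 69, 22]
Insert 16: [16, 52, 91, 98, 69, 22]
Insert 69: [16, 52, 69, 91, 98, 22]
Insert 22: [16, 22, 52, 69, 91, 98]

Sorted: [16, 22, 52, 69, 91, 98]


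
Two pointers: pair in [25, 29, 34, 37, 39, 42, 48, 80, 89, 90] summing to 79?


lo=0(25)+hi=9(90)=115
lo=0(25)+hi=8(89)=114
lo=0(25)+hi=7(80)=105
lo=0(25)+hi=6(48)=73
lo=1(29)+hi=6(48)=77
lo=2(34)+hi=6(48)=82
lo=2(34)+hi=5(42)=76
lo=3(37)+hi=5(42)=79

Yes: 37+42=79


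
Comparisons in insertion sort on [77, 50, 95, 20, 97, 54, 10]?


Algorithm: insertion sort
Input: [77, 50, 95, 20, 97, 54, 10]
Sorted: [10, 20, 50, 54, 77, 95, 97]

16


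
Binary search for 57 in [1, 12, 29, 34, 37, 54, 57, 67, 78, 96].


Step 1: lo=0, hi=9, mid=4, val=37
Step 2: lo=5, hi=9, mid=7, val=67
Step 3: lo=5, hi=6, mid=5, val=54
Step 4: lo=6, hi=6, mid=6, val=57

Found at index 6


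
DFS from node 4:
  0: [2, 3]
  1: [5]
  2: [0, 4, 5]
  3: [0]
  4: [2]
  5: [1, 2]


Visit 4, push [2]
Visit 2, push [5, 0]
Visit 0, push [3]
Visit 3, push []
Visit 5, push [1]
Visit 1, push []

DFS order: [4, 2, 0, 3, 5, 1]


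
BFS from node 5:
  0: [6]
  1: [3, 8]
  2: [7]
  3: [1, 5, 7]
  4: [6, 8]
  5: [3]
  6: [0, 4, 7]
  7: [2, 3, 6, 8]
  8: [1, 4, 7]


Visit 5, enqueue [3]
Visit 3, enqueue [1, 7]
Visit 1, enqueue [8]
Visit 7, enqueue [2, 6]
Visit 8, enqueue [4]
Visit 2, enqueue []
Visit 6, enqueue [0]
Visit 4, enqueue []
Visit 0, enqueue []

BFS order: [5, 3, 1, 7, 8, 2, 6, 4, 0]


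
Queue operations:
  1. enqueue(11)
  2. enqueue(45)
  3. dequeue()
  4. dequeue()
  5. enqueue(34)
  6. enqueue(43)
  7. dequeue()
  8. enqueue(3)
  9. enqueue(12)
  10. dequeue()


enqueue(11) -> [11]
enqueue(45) -> [11, 45]
dequeue()->11, [45]
dequeue()->45, []
enqueue(34) -> [34]
enqueue(43) -> [34, 43]
dequeue()->34, [43]
enqueue(3) -> [43, 3]
enqueue(12) -> [43, 3, 12]
dequeue()->43, [3, 12]

Final queue: [3, 12]


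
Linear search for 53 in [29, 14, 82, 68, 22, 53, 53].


i=0: 29!=53
i=1: 14!=53
i=2: 82!=53
i=3: 68!=53
i=4: 22!=53
i=5: 53==53 found!

Found at 5, 6 comps


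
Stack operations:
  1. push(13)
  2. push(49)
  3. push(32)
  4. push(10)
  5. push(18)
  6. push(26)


push(13) -> [13]
push(49) -> [13, 49]
push(32) -> [13, 49, 32]
push(10) -> [13, 49, 32, 10]
push(18) -> [13, 49, 32, 10, 18]
push(26) -> [13, 49, 32, 10, 18, 26]

Final stack: [13, 49, 32, 10, 18, 26]


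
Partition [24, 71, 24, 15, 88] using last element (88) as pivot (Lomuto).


Pivot: 88
  24 <= 88: advance i (no swap)
  71 <= 88: advance i (no swap)
  24 <= 88: advance i (no swap)
  15 <= 88: advance i (no swap)
Place pivot at 4: [24, 71, 24, 15, 88]

Partitioned: [24, 71, 24, 15, 88]


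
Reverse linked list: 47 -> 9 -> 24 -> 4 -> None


Step 1: curr=47, set curr.next=prev(None) | reversed so far: 47
Step 2: curr=9, set curr.next=prev(47) | reversed so far: 9 -> 47
Step 3: curr=24, set curr.next=prev(9) | reversed so far: 24 -> 9 -> 47
Step 4: curr=4, set curr.next=prev(24) | reversed so far: 4 -> 24 -> 9 -> 47

4 -> 24 -> 9 -> 47 -> None


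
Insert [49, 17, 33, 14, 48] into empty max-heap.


Insert 49: [49]
Insert 17: [49, 17]
Insert 33: [49, 17, 33]
Insert 14: [49, 17, 33, 14]
Insert 48: [49, 48, 33, 14, 17]

Final heap: [49, 48, 33, 14, 17]


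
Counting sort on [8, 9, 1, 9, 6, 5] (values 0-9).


Input: [8, 9, 1, 9, 6, 5]
Counts: [0, 1, 0, 0, 0, 1, 1, 0, 1, 2]

Sorted: [1, 5, 6, 8, 9, 9]


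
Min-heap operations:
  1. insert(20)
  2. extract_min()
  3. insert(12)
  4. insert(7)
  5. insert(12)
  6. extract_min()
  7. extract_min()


insert(20) -> [20]
extract_min()->20, []
insert(12) -> [12]
insert(7) -> [7, 12]
insert(12) -> [7, 12, 12]
extract_min()->7, [12, 12]
extract_min()->12, [12]

Final heap: [12]


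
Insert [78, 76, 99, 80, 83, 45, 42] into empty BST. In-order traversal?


Insert 78: root
Insert 76: L from 78
Insert 99: R from 78
Insert 80: R from 78 -> L from 99
Insert 83: R from 78 -> L from 99 -> R from 80
Insert 45: L from 78 -> L from 76
Insert 42: L from 78 -> L from 76 -> L from 45

In-order: [42, 45, 76, 78, 80, 83, 99]


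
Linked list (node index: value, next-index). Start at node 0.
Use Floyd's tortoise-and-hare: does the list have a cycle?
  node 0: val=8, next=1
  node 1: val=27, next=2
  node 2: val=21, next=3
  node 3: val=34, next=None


Floyd's tortoise (slow, +1) and hare (fast, +2):
  init: slow=0, fast=0
  step 1: slow=1, fast=2
  step 2: fast 2->3->None, no cycle

Cycle: no


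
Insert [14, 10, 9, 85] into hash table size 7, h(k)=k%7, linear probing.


Insert 14: h=0 -> slot 0
Insert 10: h=3 -> slot 3
Insert 9: h=2 -> slot 2
Insert 85: h=1 -> slot 1

Table: [14, 85, 9, 10, None, None, None]


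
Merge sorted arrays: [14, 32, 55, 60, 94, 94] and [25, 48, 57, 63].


Take 14 from A
Take 25 from B
Take 32 from A
Take 48 from B
Take 55 from A
Take 57 from B
Take 60 from A
Take 63 from B

Merged: [14, 25, 32, 48, 55, 57, 60, 63, 94, 94]


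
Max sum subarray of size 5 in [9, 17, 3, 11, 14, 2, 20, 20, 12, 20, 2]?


[0:5]: 54
[1:6]: 47
[2:7]: 50
[3:8]: 67
[4:9]: 68
[5:10]: 74
[6:11]: 74

Max: 74 at [5:10]


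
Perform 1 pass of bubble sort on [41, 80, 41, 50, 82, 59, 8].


Initial: [41, 80, 41, 50, 82, 59, 8]
Pass 1: [41, 41, 50, 80, 59, 8, 82] (4 swaps)

After 1 pass: [41, 41, 50, 80, 59, 8, 82]


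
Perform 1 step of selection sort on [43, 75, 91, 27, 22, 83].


Initial: [43, 75, 91, 27, 22, 83]
Step 1: min=22 at 4
  Swap: [22, 75, 91, 27, 43, 83]

After 1 step: [22, 75, 91, 27, 43, 83]


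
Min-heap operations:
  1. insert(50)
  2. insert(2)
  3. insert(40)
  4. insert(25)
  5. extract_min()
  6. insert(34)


insert(50) -> [50]
insert(2) -> [2, 50]
insert(40) -> [2, 50, 40]
insert(25) -> [2, 25, 40, 50]
extract_min()->2, [25, 50, 40]
insert(34) -> [25, 34, 40, 50]

Final heap: [25, 34, 40, 50]


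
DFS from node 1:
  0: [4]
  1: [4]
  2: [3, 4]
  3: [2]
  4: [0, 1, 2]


Visit 1, push [4]
Visit 4, push [2, 0]
Visit 0, push []
Visit 2, push [3]
Visit 3, push []

DFS order: [1, 4, 0, 2, 3]


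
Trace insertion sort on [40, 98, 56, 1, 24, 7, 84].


Initial: [40, 98, 56, 1, 24, 7, 84]
Insert 98: [40, 98, 56, 1, 24, 7, 84]
Insert 56: [40, 56, 98, 1, 24, 7, 84]
Insert 1: [1, 40, 56, 98, 24, 7, 84]
Insert 24: [1, 24, 40, 56, 98, 7, 84]
Insert 7: [1, 7, 24, 40, 56, 98, 84]
Insert 84: [1, 7, 24, 40, 56, 84, 98]

Sorted: [1, 7, 24, 40, 56, 84, 98]


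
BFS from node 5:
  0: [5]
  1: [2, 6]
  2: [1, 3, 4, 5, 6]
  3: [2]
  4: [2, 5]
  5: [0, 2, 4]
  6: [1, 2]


Visit 5, enqueue [0, 2, 4]
Visit 0, enqueue []
Visit 2, enqueue [1, 3, 6]
Visit 4, enqueue []
Visit 1, enqueue []
Visit 3, enqueue []
Visit 6, enqueue []

BFS order: [5, 0, 2, 4, 1, 3, 6]


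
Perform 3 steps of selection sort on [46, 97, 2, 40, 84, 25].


Initial: [46, 97, 2, 40, 84, 25]
Step 1: min=2 at 2
  Swap: [2, 97, 46, 40, 84, 25]
Step 2: min=25 at 5
  Swap: [2, 25, 46, 40, 84, 97]
Step 3: min=40 at 3
  Swap: [2, 25, 40, 46, 84, 97]

After 3 steps: [2, 25, 40, 46, 84, 97]


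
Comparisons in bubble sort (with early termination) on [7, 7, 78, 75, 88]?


Algorithm: bubble sort (with early termination)
Input: [7, 7, 78, 75, 88]
Sorted: [7, 7, 75, 78, 88]

7


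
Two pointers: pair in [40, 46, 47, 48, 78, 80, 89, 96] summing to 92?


lo=0(40)+hi=7(96)=136
lo=0(40)+hi=6(89)=129
lo=0(40)+hi=5(80)=120
lo=0(40)+hi=4(78)=118
lo=0(40)+hi=3(48)=88
lo=1(46)+hi=3(48)=94
lo=1(46)+hi=2(47)=93

No pair found


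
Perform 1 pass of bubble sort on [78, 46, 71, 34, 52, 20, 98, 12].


Initial: [78, 46, 71, 34, 52, 20, 98, 12]
Pass 1: [46, 71, 34, 52, 20, 78, 12, 98] (6 swaps)

After 1 pass: [46, 71, 34, 52, 20, 78, 12, 98]


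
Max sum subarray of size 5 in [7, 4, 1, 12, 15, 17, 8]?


[0:5]: 39
[1:6]: 49
[2:7]: 53

Max: 53 at [2:7]


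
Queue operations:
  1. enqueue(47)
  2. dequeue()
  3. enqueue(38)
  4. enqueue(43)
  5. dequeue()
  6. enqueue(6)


enqueue(47) -> [47]
dequeue()->47, []
enqueue(38) -> [38]
enqueue(43) -> [38, 43]
dequeue()->38, [43]
enqueue(6) -> [43, 6]

Final queue: [43, 6]


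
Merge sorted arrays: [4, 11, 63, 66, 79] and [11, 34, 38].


Take 4 from A
Take 11 from A
Take 11 from B
Take 34 from B
Take 38 from B

Merged: [4, 11, 11, 34, 38, 63, 66, 79]


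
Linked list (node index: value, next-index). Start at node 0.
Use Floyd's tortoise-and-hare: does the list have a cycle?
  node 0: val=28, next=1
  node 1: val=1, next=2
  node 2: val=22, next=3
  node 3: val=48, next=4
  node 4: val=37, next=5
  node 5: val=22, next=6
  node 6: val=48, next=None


Floyd's tortoise (slow, +1) and hare (fast, +2):
  init: slow=0, fast=0
  step 1: slow=1, fast=2
  step 2: slow=2, fast=4
  step 3: slow=3, fast=6
  step 4: fast -> None, no cycle

Cycle: no


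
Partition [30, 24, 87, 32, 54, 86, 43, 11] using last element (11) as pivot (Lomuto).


Pivot: 11
Place pivot at 0: [11, 24, 87, 32, 54, 86, 43, 30]

Partitioned: [11, 24, 87, 32, 54, 86, 43, 30]


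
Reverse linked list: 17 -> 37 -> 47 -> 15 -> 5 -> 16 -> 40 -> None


Step 1: curr=17, set curr.next=prev(None) | reversed so far: 17
Step 2: curr=37, set curr.next=prev(17) | reversed so far: 37 -> 17
Step 3: curr=47, set curr.next=prev(37) | reversed so far: 47 -> 37 -> 17
Step 4: curr=15, set curr.next=prev(47) | reversed so far: 15 -> 47 -> 37 -> 17
Step 5: curr=5, set curr.next=prev(15) | reversed so far: 5 -> 15 -> 47 -> 37 -> 17
Step 6: curr=16, set curr.next=prev(5) | reversed so far: 16 -> 5 -> 15 -> 47 -> 37 -> 17
Step 7: curr=40, set curr.next=prev(16) | reversed so far: 40 -> 16 -> 5 -> 15 -> 47 -> 37 -> 17

40 -> 16 -> 5 -> 15 -> 47 -> 37 -> 17 -> None


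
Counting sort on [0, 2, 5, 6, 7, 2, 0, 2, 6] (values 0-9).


Input: [0, 2, 5, 6, 7, 2, 0, 2, 6]
Counts: [2, 0, 3, 0, 0, 1, 2, 1, 0, 0]

Sorted: [0, 0, 2, 2, 2, 5, 6, 6, 7]


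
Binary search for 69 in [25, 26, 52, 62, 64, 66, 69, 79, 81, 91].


Step 1: lo=0, hi=9, mid=4, val=64
Step 2: lo=5, hi=9, mid=7, val=79
Step 3: lo=5, hi=6, mid=5, val=66
Step 4: lo=6, hi=6, mid=6, val=69

Found at index 6


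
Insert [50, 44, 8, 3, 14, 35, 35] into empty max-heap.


Insert 50: [50]
Insert 44: [50, 44]
Insert 8: [50, 44, 8]
Insert 3: [50, 44, 8, 3]
Insert 14: [50, 44, 8, 3, 14]
Insert 35: [50, 44, 35, 3, 14, 8]
Insert 35: [50, 44, 35, 3, 14, 8, 35]

Final heap: [50, 44, 35, 3, 14, 8, 35]


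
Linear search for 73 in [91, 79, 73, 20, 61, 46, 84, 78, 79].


i=0: 91!=73
i=1: 79!=73
i=2: 73==73 found!

Found at 2, 3 comps


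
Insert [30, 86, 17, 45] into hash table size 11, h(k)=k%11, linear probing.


Insert 30: h=8 -> slot 8
Insert 86: h=9 -> slot 9
Insert 17: h=6 -> slot 6
Insert 45: h=1 -> slot 1

Table: [None, 45, None, None, None, None, 17, None, 30, 86, None]


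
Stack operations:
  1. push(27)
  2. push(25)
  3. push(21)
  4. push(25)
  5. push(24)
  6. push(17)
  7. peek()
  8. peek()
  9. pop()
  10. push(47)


push(27) -> [27]
push(25) -> [27, 25]
push(21) -> [27, 25, 21]
push(25) -> [27, 25, 21, 25]
push(24) -> [27, 25, 21, 25, 24]
push(17) -> [27, 25, 21, 25, 24, 17]
peek()->17
peek()->17
pop()->17, [27, 25, 21, 25, 24]
push(47) -> [27, 25, 21, 25, 24, 47]

Final stack: [27, 25, 21, 25, 24, 47]


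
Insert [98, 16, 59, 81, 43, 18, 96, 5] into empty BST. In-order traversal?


Insert 98: root
Insert 16: L from 98
Insert 59: L from 98 -> R from 16
Insert 81: L from 98 -> R from 16 -> R from 59
Insert 43: L from 98 -> R from 16 -> L from 59
Insert 18: L from 98 -> R from 16 -> L from 59 -> L from 43
Insert 96: L from 98 -> R from 16 -> R from 59 -> R from 81
Insert 5: L from 98 -> L from 16

In-order: [5, 16, 18, 43, 59, 81, 96, 98]


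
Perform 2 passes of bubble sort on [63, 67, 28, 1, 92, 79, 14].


Initial: [63, 67, 28, 1, 92, 79, 14]
Pass 1: [63, 28, 1, 67, 79, 14, 92] (4 swaps)
Pass 2: [28, 1, 63, 67, 14, 79, 92] (3 swaps)

After 2 passes: [28, 1, 63, 67, 14, 79, 92]


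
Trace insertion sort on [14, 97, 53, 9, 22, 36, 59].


Initial: [14, 97, 53, 9, 22, 36, 59]
Insert 97: [14, 97, 53, 9, 22, 36, 59]
Insert 53: [14, 53, 97, 9, 22, 36, 59]
Insert 9: [9, 14, 53, 97, 22, 36, 59]
Insert 22: [9, 14, 22, 53, 97, 36, 59]
Insert 36: [9, 14, 22, 36, 53, 97, 59]
Insert 59: [9, 14, 22, 36, 53, 59, 97]

Sorted: [9, 14, 22, 36, 53, 59, 97]


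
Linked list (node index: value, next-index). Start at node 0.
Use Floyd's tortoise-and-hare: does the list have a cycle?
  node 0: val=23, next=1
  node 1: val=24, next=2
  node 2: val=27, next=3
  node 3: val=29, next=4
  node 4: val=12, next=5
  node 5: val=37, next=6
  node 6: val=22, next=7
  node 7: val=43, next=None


Floyd's tortoise (slow, +1) and hare (fast, +2):
  init: slow=0, fast=0
  step 1: slow=1, fast=2
  step 2: slow=2, fast=4
  step 3: slow=3, fast=6
  step 4: fast 6->7->None, no cycle

Cycle: no


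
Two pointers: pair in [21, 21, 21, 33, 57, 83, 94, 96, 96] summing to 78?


lo=0(21)+hi=8(96)=117
lo=0(21)+hi=7(96)=117
lo=0(21)+hi=6(94)=115
lo=0(21)+hi=5(83)=104
lo=0(21)+hi=4(57)=78

Yes: 21+57=78


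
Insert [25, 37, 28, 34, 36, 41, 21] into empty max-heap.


Insert 25: [25]
Insert 37: [37, 25]
Insert 28: [37, 25, 28]
Insert 34: [37, 34, 28, 25]
Insert 36: [37, 36, 28, 25, 34]
Insert 41: [41, 36, 37, 25, 34, 28]
Insert 21: [41, 36, 37, 25, 34, 28, 21]

Final heap: [41, 36, 37, 25, 34, 28, 21]


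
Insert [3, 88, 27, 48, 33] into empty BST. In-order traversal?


Insert 3: root
Insert 88: R from 3
Insert 27: R from 3 -> L from 88
Insert 48: R from 3 -> L from 88 -> R from 27
Insert 33: R from 3 -> L from 88 -> R from 27 -> L from 48

In-order: [3, 27, 33, 48, 88]


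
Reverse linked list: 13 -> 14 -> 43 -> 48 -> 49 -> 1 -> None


Step 1: curr=13, set curr.next=prev(None) | reversed so far: 13
Step 2: curr=14, set curr.next=prev(13) | reversed so far: 14 -> 13
Step 3: curr=43, set curr.next=prev(14) | reversed so far: 43 -> 14 -> 13
Step 4: curr=48, set curr.next=prev(43) | reversed so far: 48 -> 43 -> 14 -> 13
Step 5: curr=49, set curr.next=prev(48) | reversed so far: 49 -> 48 -> 43 -> 14 -> 13
Step 6: curr=1, set curr.next=prev(49) | reversed so far: 1 -> 49 -> 48 -> 43 -> 14 -> 13

1 -> 49 -> 48 -> 43 -> 14 -> 13 -> None


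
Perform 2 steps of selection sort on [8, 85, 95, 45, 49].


Initial: [8, 85, 95, 45, 49]
Step 1: min=8 at 0
  Swap: [8, 85, 95, 45, 49]
Step 2: min=45 at 3
  Swap: [8, 45, 95, 85, 49]

After 2 steps: [8, 45, 95, 85, 49]


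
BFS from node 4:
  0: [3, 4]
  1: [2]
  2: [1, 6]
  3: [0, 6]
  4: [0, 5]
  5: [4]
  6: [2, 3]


Visit 4, enqueue [0, 5]
Visit 0, enqueue [3]
Visit 5, enqueue []
Visit 3, enqueue [6]
Visit 6, enqueue [2]
Visit 2, enqueue [1]
Visit 1, enqueue []

BFS order: [4, 0, 5, 3, 6, 2, 1]


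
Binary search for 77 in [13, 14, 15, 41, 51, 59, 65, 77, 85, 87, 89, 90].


Step 1: lo=0, hi=11, mid=5, val=59
Step 2: lo=6, hi=11, mid=8, val=85
Step 3: lo=6, hi=7, mid=6, val=65
Step 4: lo=7, hi=7, mid=7, val=77

Found at index 7


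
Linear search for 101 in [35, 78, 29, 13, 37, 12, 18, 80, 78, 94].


i=0: 35!=101
i=1: 78!=101
i=2: 29!=101
i=3: 13!=101
i=4: 37!=101
i=5: 12!=101
i=6: 18!=101
i=7: 80!=101
i=8: 78!=101
i=9: 94!=101

Not found, 10 comps


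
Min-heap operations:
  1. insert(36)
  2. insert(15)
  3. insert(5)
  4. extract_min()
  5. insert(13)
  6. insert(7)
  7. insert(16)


insert(36) -> [36]
insert(15) -> [15, 36]
insert(5) -> [5, 36, 15]
extract_min()->5, [15, 36]
insert(13) -> [13, 36, 15]
insert(7) -> [7, 13, 15, 36]
insert(16) -> [7, 13, 15, 36, 16]

Final heap: [7, 13, 15, 36, 16]


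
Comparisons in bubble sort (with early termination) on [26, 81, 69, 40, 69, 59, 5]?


Algorithm: bubble sort (with early termination)
Input: [26, 81, 69, 40, 69, 59, 5]
Sorted: [5, 26, 40, 59, 69, 69, 81]

21


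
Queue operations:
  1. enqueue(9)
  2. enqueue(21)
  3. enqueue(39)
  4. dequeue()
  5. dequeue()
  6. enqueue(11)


enqueue(9) -> [9]
enqueue(21) -> [9, 21]
enqueue(39) -> [9, 21, 39]
dequeue()->9, [21, 39]
dequeue()->21, [39]
enqueue(11) -> [39, 11]

Final queue: [39, 11]


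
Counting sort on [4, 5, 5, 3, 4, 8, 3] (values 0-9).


Input: [4, 5, 5, 3, 4, 8, 3]
Counts: [0, 0, 0, 2, 2, 2, 0, 0, 1, 0]

Sorted: [3, 3, 4, 4, 5, 5, 8]


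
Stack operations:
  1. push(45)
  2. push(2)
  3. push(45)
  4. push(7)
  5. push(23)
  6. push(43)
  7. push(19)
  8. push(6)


push(45) -> [45]
push(2) -> [45, 2]
push(45) -> [45, 2, 45]
push(7) -> [45, 2, 45, 7]
push(23) -> [45, 2, 45, 7, 23]
push(43) -> [45, 2, 45, 7, 23, 43]
push(19) -> [45, 2, 45, 7, 23, 43, 19]
push(6) -> [45, 2, 45, 7, 23, 43, 19, 6]

Final stack: [45, 2, 45, 7, 23, 43, 19, 6]


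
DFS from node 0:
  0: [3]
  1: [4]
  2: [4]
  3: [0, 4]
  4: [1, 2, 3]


Visit 0, push [3]
Visit 3, push [4]
Visit 4, push [2, 1]
Visit 1, push []
Visit 2, push []

DFS order: [0, 3, 4, 1, 2]


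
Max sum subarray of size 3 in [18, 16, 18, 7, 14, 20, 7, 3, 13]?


[0:3]: 52
[1:4]: 41
[2:5]: 39
[3:6]: 41
[4:7]: 41
[5:8]: 30
[6:9]: 23

Max: 52 at [0:3]


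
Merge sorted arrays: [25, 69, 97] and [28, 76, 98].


Take 25 from A
Take 28 from B
Take 69 from A
Take 76 from B
Take 97 from A

Merged: [25, 28, 69, 76, 97, 98]


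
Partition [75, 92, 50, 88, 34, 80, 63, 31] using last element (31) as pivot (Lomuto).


Pivot: 31
Place pivot at 0: [31, 92, 50, 88, 34, 80, 63, 75]

Partitioned: [31, 92, 50, 88, 34, 80, 63, 75]


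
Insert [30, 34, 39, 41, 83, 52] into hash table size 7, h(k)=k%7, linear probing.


Insert 30: h=2 -> slot 2
Insert 34: h=6 -> slot 6
Insert 39: h=4 -> slot 4
Insert 41: h=6, 1 probes -> slot 0
Insert 83: h=6, 2 probes -> slot 1
Insert 52: h=3 -> slot 3

Table: [41, 83, 30, 52, 39, None, 34]


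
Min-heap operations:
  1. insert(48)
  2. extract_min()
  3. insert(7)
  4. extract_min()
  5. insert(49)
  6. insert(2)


insert(48) -> [48]
extract_min()->48, []
insert(7) -> [7]
extract_min()->7, []
insert(49) -> [49]
insert(2) -> [2, 49]

Final heap: [2, 49]


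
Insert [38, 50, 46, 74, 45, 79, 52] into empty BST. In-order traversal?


Insert 38: root
Insert 50: R from 38
Insert 46: R from 38 -> L from 50
Insert 74: R from 38 -> R from 50
Insert 45: R from 38 -> L from 50 -> L from 46
Insert 79: R from 38 -> R from 50 -> R from 74
Insert 52: R from 38 -> R from 50 -> L from 74

In-order: [38, 45, 46, 50, 52, 74, 79]


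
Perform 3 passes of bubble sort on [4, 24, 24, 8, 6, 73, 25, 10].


Initial: [4, 24, 24, 8, 6, 73, 25, 10]
Pass 1: [4, 24, 8, 6, 24, 25, 10, 73] (4 swaps)
Pass 2: [4, 8, 6, 24, 24, 10, 25, 73] (3 swaps)
Pass 3: [4, 6, 8, 24, 10, 24, 25, 73] (2 swaps)

After 3 passes: [4, 6, 8, 24, 10, 24, 25, 73]


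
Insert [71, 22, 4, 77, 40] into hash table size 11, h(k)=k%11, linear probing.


Insert 71: h=5 -> slot 5
Insert 22: h=0 -> slot 0
Insert 4: h=4 -> slot 4
Insert 77: h=0, 1 probes -> slot 1
Insert 40: h=7 -> slot 7

Table: [22, 77, None, None, 4, 71, None, 40, None, None, None]


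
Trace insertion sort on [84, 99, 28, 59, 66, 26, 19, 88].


Initial: [84, 99, 28, 59, 66, 26, 19, 88]
Insert 99: [84, 99, 28, 59, 66, 26, 19, 88]
Insert 28: [28, 84, 99, 59, 66, 26, 19, 88]
Insert 59: [28, 59, 84, 99, 66, 26, 19, 88]
Insert 66: [28, 59, 66, 84, 99, 26, 19, 88]
Insert 26: [26, 28, 59, 66, 84, 99, 19, 88]
Insert 19: [19, 26, 28, 59, 66, 84, 99, 88]
Insert 88: [19, 26, 28, 59, 66, 84, 88, 99]

Sorted: [19, 26, 28, 59, 66, 84, 88, 99]


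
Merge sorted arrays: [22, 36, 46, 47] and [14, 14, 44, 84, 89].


Take 14 from B
Take 14 from B
Take 22 from A
Take 36 from A
Take 44 from B
Take 46 from A
Take 47 from A

Merged: [14, 14, 22, 36, 44, 46, 47, 84, 89]


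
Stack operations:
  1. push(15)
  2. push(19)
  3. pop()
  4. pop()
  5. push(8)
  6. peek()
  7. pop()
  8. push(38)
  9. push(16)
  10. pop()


push(15) -> [15]
push(19) -> [15, 19]
pop()->19, [15]
pop()->15, []
push(8) -> [8]
peek()->8
pop()->8, []
push(38) -> [38]
push(16) -> [38, 16]
pop()->16, [38]

Final stack: [38]


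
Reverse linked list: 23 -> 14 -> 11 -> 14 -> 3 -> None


Step 1: curr=23, set curr.next=prev(None) | reversed so far: 23
Step 2: curr=14, set curr.next=prev(23) | reversed so far: 14 -> 23
Step 3: curr=11, set curr.next=prev(14) | reversed so far: 11 -> 14 -> 23
Step 4: curr=14, set curr.next=prev(11) | reversed so far: 14 -> 11 -> 14 -> 23
Step 5: curr=3, set curr.next=prev(14) | reversed so far: 3 -> 14 -> 11 -> 14 -> 23

3 -> 14 -> 11 -> 14 -> 23 -> None


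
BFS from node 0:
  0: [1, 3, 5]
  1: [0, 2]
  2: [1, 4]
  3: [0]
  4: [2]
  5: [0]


Visit 0, enqueue [1, 3, 5]
Visit 1, enqueue [2]
Visit 3, enqueue []
Visit 5, enqueue []
Visit 2, enqueue [4]
Visit 4, enqueue []

BFS order: [0, 1, 3, 5, 2, 4]


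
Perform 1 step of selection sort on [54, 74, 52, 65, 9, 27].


Initial: [54, 74, 52, 65, 9, 27]
Step 1: min=9 at 4
  Swap: [9, 74, 52, 65, 54, 27]

After 1 step: [9, 74, 52, 65, 54, 27]


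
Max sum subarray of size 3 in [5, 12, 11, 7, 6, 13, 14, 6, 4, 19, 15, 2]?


[0:3]: 28
[1:4]: 30
[2:5]: 24
[3:6]: 26
[4:7]: 33
[5:8]: 33
[6:9]: 24
[7:10]: 29
[8:11]: 38
[9:12]: 36

Max: 38 at [8:11]


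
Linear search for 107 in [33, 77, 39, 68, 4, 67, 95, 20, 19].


i=0: 33!=107
i=1: 77!=107
i=2: 39!=107
i=3: 68!=107
i=4: 4!=107
i=5: 67!=107
i=6: 95!=107
i=7: 20!=107
i=8: 19!=107

Not found, 9 comps


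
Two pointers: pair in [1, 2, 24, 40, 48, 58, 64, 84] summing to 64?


lo=0(1)+hi=7(84)=85
lo=0(1)+hi=6(64)=65
lo=0(1)+hi=5(58)=59
lo=1(2)+hi=5(58)=60
lo=2(24)+hi=5(58)=82
lo=2(24)+hi=4(48)=72
lo=2(24)+hi=3(40)=64

Yes: 24+40=64


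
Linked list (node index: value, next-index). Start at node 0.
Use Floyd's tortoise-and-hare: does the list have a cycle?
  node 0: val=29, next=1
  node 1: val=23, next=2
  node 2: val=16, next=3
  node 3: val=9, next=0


Floyd's tortoise (slow, +1) and hare (fast, +2):
  init: slow=0, fast=0
  step 1: slow=1, fast=2
  step 2: slow=2, fast=0
  step 3: slow=3, fast=2
  step 4: slow=0, fast=0
  slow == fast at node 0: cycle detected

Cycle: yes


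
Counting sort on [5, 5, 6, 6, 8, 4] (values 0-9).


Input: [5, 5, 6, 6, 8, 4]
Counts: [0, 0, 0, 0, 1, 2, 2, 0, 1, 0]

Sorted: [4, 5, 5, 6, 6, 8]


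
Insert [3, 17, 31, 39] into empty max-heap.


Insert 3: [3]
Insert 17: [17, 3]
Insert 31: [31, 3, 17]
Insert 39: [39, 31, 17, 3]

Final heap: [39, 31, 17, 3]


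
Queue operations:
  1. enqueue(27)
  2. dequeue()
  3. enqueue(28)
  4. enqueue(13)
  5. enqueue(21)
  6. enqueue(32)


enqueue(27) -> [27]
dequeue()->27, []
enqueue(28) -> [28]
enqueue(13) -> [28, 13]
enqueue(21) -> [28, 13, 21]
enqueue(32) -> [28, 13, 21, 32]

Final queue: [28, 13, 21, 32]


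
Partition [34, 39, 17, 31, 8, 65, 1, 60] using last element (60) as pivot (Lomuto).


Pivot: 60
  34 <= 60: advance i (no swap)
  39 <= 60: advance i (no swap)
  17 <= 60: advance i (no swap)
  31 <= 60: advance i (no swap)
  8 <= 60: advance i (no swap)
  1 <= 60: swap -> [34, 39, 17, 31, 8, 1, 65, 60]
Place pivot at 6: [34, 39, 17, 31, 8, 1, 60, 65]

Partitioned: [34, 39, 17, 31, 8, 1, 60, 65]


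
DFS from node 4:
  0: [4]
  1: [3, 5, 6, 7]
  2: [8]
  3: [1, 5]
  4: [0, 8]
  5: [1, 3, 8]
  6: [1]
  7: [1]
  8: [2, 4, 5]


Visit 4, push [8, 0]
Visit 0, push []
Visit 8, push [5, 2]
Visit 2, push []
Visit 5, push [3, 1]
Visit 1, push [7, 6, 3]
Visit 3, push []
Visit 6, push []
Visit 7, push []

DFS order: [4, 0, 8, 2, 5, 1, 3, 6, 7]


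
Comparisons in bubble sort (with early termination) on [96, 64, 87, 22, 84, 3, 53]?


Algorithm: bubble sort (with early termination)
Input: [96, 64, 87, 22, 84, 3, 53]
Sorted: [3, 22, 53, 64, 84, 87, 96]

21


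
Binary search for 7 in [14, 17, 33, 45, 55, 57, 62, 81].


Step 1: lo=0, hi=7, mid=3, val=45
Step 2: lo=0, hi=2, mid=1, val=17
Step 3: lo=0, hi=0, mid=0, val=14

Not found


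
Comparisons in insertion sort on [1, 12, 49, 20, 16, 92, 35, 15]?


Algorithm: insertion sort
Input: [1, 12, 49, 20, 16, 92, 35, 15]
Sorted: [1, 12, 15, 16, 20, 35, 49, 92]

17


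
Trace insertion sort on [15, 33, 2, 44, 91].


Initial: [15, 33, 2, 44, 91]
Insert 33: [15, 33, 2, 44, 91]
Insert 2: [2, 15, 33, 44, 91]
Insert 44: [2, 15, 33, 44, 91]
Insert 91: [2, 15, 33, 44, 91]

Sorted: [2, 15, 33, 44, 91]


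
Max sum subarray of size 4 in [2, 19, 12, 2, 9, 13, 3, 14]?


[0:4]: 35
[1:5]: 42
[2:6]: 36
[3:7]: 27
[4:8]: 39

Max: 42 at [1:5]


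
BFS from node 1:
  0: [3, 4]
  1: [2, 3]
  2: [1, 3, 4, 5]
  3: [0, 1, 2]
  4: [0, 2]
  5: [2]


Visit 1, enqueue [2, 3]
Visit 2, enqueue [4, 5]
Visit 3, enqueue [0]
Visit 4, enqueue []
Visit 5, enqueue []
Visit 0, enqueue []

BFS order: [1, 2, 3, 4, 5, 0]


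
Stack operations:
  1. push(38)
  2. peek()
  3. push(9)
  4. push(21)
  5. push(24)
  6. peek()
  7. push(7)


push(38) -> [38]
peek()->38
push(9) -> [38, 9]
push(21) -> [38, 9, 21]
push(24) -> [38, 9, 21, 24]
peek()->24
push(7) -> [38, 9, 21, 24, 7]

Final stack: [38, 9, 21, 24, 7]


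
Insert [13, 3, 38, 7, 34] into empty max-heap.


Insert 13: [13]
Insert 3: [13, 3]
Insert 38: [38, 3, 13]
Insert 7: [38, 7, 13, 3]
Insert 34: [38, 34, 13, 3, 7]

Final heap: [38, 34, 13, 3, 7]


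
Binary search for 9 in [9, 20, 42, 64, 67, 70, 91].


Step 1: lo=0, hi=6, mid=3, val=64
Step 2: lo=0, hi=2, mid=1, val=20
Step 3: lo=0, hi=0, mid=0, val=9

Found at index 0


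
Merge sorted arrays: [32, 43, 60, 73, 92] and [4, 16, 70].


Take 4 from B
Take 16 from B
Take 32 from A
Take 43 from A
Take 60 from A
Take 70 from B

Merged: [4, 16, 32, 43, 60, 70, 73, 92]


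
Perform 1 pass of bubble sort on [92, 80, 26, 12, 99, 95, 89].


Initial: [92, 80, 26, 12, 99, 95, 89]
Pass 1: [80, 26, 12, 92, 95, 89, 99] (5 swaps)

After 1 pass: [80, 26, 12, 92, 95, 89, 99]


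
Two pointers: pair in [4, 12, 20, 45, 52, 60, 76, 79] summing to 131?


lo=0(4)+hi=7(79)=83
lo=1(12)+hi=7(79)=91
lo=2(20)+hi=7(79)=99
lo=3(45)+hi=7(79)=124
lo=4(52)+hi=7(79)=131

Yes: 52+79=131


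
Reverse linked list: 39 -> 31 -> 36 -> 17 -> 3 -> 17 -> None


Step 1: curr=39, set curr.next=prev(None) | reversed so far: 39
Step 2: curr=31, set curr.next=prev(39) | reversed so far: 31 -> 39
Step 3: curr=36, set curr.next=prev(31) | reversed so far: 36 -> 31 -> 39
Step 4: curr=17, set curr.next=prev(36) | reversed so far: 17 -> 36 -> 31 -> 39
Step 5: curr=3, set curr.next=prev(17) | reversed so far: 3 -> 17 -> 36 -> 31 -> 39
Step 6: curr=17, set curr.next=prev(3) | reversed so far: 17 -> 3 -> 17 -> 36 -> 31 -> 39

17 -> 3 -> 17 -> 36 -> 31 -> 39 -> None


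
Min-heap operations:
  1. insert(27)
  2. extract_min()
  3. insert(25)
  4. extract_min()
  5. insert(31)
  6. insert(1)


insert(27) -> [27]
extract_min()->27, []
insert(25) -> [25]
extract_min()->25, []
insert(31) -> [31]
insert(1) -> [1, 31]

Final heap: [1, 31]


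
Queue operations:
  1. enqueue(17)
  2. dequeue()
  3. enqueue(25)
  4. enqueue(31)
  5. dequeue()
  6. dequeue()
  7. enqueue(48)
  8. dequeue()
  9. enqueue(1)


enqueue(17) -> [17]
dequeue()->17, []
enqueue(25) -> [25]
enqueue(31) -> [25, 31]
dequeue()->25, [31]
dequeue()->31, []
enqueue(48) -> [48]
dequeue()->48, []
enqueue(1) -> [1]

Final queue: [1]


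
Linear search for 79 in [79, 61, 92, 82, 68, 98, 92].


i=0: 79==79 found!

Found at 0, 1 comps


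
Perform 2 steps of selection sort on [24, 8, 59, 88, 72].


Initial: [24, 8, 59, 88, 72]
Step 1: min=8 at 1
  Swap: [8, 24, 59, 88, 72]
Step 2: min=24 at 1
  Swap: [8, 24, 59, 88, 72]

After 2 steps: [8, 24, 59, 88, 72]


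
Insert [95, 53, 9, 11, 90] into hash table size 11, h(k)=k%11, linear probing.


Insert 95: h=7 -> slot 7
Insert 53: h=9 -> slot 9
Insert 9: h=9, 1 probes -> slot 10
Insert 11: h=0 -> slot 0
Insert 90: h=2 -> slot 2

Table: [11, None, 90, None, None, None, None, 95, None, 53, 9]


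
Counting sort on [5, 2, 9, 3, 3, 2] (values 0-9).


Input: [5, 2, 9, 3, 3, 2]
Counts: [0, 0, 2, 2, 0, 1, 0, 0, 0, 1]

Sorted: [2, 2, 3, 3, 5, 9]


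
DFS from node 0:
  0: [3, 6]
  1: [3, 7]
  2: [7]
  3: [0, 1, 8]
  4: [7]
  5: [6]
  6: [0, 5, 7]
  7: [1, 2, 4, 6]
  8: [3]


Visit 0, push [6, 3]
Visit 3, push [8, 1]
Visit 1, push [7]
Visit 7, push [6, 4, 2]
Visit 2, push []
Visit 4, push []
Visit 6, push [5]
Visit 5, push []
Visit 8, push []

DFS order: [0, 3, 1, 7, 2, 4, 6, 5, 8]


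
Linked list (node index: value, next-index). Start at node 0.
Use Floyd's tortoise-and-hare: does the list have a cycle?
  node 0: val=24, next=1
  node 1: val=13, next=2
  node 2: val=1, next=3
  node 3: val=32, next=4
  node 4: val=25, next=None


Floyd's tortoise (slow, +1) and hare (fast, +2):
  init: slow=0, fast=0
  step 1: slow=1, fast=2
  step 2: slow=2, fast=4
  step 3: fast -> None, no cycle

Cycle: no


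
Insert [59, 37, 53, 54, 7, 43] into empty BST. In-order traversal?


Insert 59: root
Insert 37: L from 59
Insert 53: L from 59 -> R from 37
Insert 54: L from 59 -> R from 37 -> R from 53
Insert 7: L from 59 -> L from 37
Insert 43: L from 59 -> R from 37 -> L from 53

In-order: [7, 37, 43, 53, 54, 59]


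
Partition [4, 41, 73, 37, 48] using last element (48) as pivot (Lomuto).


Pivot: 48
  4 <= 48: advance i (no swap)
  41 <= 48: advance i (no swap)
  37 <= 48: swap -> [4, 41, 37, 73, 48]
Place pivot at 3: [4, 41, 37, 48, 73]

Partitioned: [4, 41, 37, 48, 73]


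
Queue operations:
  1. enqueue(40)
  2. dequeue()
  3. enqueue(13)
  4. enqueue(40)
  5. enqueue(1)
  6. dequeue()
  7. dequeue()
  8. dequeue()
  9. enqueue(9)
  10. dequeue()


enqueue(40) -> [40]
dequeue()->40, []
enqueue(13) -> [13]
enqueue(40) -> [13, 40]
enqueue(1) -> [13, 40, 1]
dequeue()->13, [40, 1]
dequeue()->40, [1]
dequeue()->1, []
enqueue(9) -> [9]
dequeue()->9, []

Final queue: []


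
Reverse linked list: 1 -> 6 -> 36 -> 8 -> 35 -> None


Step 1: curr=1, set curr.next=prev(None) | reversed so far: 1
Step 2: curr=6, set curr.next=prev(1) | reversed so far: 6 -> 1
Step 3: curr=36, set curr.next=prev(6) | reversed so far: 36 -> 6 -> 1
Step 4: curr=8, set curr.next=prev(36) | reversed so far: 8 -> 36 -> 6 -> 1
Step 5: curr=35, set curr.next=prev(8) | reversed so far: 35 -> 8 -> 36 -> 6 -> 1

35 -> 8 -> 36 -> 6 -> 1 -> None


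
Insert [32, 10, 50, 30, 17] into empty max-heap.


Insert 32: [32]
Insert 10: [32, 10]
Insert 50: [50, 10, 32]
Insert 30: [50, 30, 32, 10]
Insert 17: [50, 30, 32, 10, 17]

Final heap: [50, 30, 32, 10, 17]


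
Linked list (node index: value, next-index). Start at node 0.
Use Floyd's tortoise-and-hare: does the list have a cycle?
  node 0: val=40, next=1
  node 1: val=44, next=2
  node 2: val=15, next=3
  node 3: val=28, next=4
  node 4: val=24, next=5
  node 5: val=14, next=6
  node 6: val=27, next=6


Floyd's tortoise (slow, +1) and hare (fast, +2):
  init: slow=0, fast=0
  step 1: slow=1, fast=2
  step 2: slow=2, fast=4
  step 3: slow=3, fast=6
  step 4: slow=4, fast=6
  step 5: slow=5, fast=6
  step 6: slow=6, fast=6
  slow == fast at node 6: cycle detected

Cycle: yes


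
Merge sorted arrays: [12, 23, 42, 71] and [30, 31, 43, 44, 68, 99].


Take 12 from A
Take 23 from A
Take 30 from B
Take 31 from B
Take 42 from A
Take 43 from B
Take 44 from B
Take 68 from B
Take 71 from A

Merged: [12, 23, 30, 31, 42, 43, 44, 68, 71, 99]


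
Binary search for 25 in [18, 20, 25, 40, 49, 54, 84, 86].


Step 1: lo=0, hi=7, mid=3, val=40
Step 2: lo=0, hi=2, mid=1, val=20
Step 3: lo=2, hi=2, mid=2, val=25

Found at index 2
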